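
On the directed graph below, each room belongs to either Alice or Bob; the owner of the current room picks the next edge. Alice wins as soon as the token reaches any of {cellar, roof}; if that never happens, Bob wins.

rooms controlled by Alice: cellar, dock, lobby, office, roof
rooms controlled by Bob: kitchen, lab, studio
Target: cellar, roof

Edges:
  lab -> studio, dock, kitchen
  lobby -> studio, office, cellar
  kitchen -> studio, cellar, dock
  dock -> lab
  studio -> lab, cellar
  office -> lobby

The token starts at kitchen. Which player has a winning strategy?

A0 = {cellar, roof}
A1: add {lobby} — lobby (Alice) has lobby→cellar.
A2: add {office} — office (Alice) has office→lobby.
A3 = A2; e.g. studio (Bob) can still go to lab. Fixed point.
kitchen never enters the attractor, so Bob can avoid the target forever.

Bob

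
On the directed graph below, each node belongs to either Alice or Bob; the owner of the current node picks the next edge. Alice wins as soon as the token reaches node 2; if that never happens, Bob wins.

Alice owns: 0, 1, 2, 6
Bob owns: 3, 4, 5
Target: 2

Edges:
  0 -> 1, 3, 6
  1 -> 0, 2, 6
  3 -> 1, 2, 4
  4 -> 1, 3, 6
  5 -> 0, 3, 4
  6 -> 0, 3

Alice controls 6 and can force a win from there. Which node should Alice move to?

A0 = {2}
A1: add {1} — 1 (Alice) has 1→2.
A2: add {0} — 0 (Alice) has 0→1.
A3: add {6} — 6 (Alice) has 6→0.
A4 = A3; e.g. 3 (Bob) can still go to 4. Fixed point.
From 6, successor 0 is in the attractor (rank 2); the other successor 3 is not.

0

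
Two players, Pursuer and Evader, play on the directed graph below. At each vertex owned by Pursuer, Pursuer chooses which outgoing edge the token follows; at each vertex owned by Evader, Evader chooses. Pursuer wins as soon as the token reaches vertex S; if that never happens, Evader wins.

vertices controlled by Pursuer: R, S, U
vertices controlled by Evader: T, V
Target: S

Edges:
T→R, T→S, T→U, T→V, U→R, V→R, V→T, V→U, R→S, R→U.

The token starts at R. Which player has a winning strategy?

A0 = {S}
A1: add {R} — R (Pursuer) has R→S.
R ∈ A1, so Pursuer can force the target.

Pursuer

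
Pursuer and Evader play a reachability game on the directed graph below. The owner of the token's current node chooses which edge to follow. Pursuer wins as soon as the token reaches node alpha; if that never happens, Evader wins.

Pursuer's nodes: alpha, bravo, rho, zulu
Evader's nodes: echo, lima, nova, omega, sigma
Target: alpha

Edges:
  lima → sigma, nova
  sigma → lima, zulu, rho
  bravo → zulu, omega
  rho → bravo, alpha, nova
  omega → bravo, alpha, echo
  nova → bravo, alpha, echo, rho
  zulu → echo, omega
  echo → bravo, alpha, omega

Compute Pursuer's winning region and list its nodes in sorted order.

A0 = {alpha}
A1: add {rho} — rho (Pursuer) has rho→alpha.
A2 = A1; e.g. bravo (Pursuer) has no edge into A1. Fixed point.
Pursuer's winning region = {alpha, rho}.

alpha, rho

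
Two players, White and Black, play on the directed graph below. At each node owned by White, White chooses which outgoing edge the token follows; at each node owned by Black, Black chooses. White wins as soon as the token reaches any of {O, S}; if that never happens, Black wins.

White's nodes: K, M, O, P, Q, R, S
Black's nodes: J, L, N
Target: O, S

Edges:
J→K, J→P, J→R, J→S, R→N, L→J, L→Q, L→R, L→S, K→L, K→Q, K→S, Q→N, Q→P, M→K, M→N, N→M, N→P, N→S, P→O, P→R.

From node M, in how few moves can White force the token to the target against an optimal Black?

2

A0 = {O, S}
A1: add {K, P} — K (White) has K→S; P (White) has P→O.
A2: add {M, Q} — M (White) has M→K; Q (White) has Q→P.
M enters the attractor at level 2, so White can force the target in 2 moves from there.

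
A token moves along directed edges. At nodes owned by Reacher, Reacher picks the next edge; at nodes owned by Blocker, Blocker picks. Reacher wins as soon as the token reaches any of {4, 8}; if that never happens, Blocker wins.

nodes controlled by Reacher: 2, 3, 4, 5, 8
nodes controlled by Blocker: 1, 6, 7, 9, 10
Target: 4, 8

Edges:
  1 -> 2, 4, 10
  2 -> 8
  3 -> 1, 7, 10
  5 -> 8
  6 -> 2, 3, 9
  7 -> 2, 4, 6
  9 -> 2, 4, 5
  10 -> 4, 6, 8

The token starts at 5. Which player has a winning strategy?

Reacher

A0 = {4, 8}
A1: add {2, 5} — 2 (Reacher) has 2→8; 5 (Reacher) has 5→8.
5 ∈ A1, so Reacher can force the target.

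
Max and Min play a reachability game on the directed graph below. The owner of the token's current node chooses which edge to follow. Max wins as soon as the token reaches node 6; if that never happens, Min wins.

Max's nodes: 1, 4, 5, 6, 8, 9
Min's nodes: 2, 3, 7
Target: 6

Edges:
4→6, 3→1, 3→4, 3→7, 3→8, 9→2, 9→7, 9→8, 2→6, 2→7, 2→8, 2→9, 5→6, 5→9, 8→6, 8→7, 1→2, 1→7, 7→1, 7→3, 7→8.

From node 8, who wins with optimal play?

A0 = {6}
A1: add {4, 5, 8} — 4 (Max) has 4→6; 5 (Max) has 5→6; 8 (Max) has 8→6.
8 ∈ A1, so Max can force the target.

Max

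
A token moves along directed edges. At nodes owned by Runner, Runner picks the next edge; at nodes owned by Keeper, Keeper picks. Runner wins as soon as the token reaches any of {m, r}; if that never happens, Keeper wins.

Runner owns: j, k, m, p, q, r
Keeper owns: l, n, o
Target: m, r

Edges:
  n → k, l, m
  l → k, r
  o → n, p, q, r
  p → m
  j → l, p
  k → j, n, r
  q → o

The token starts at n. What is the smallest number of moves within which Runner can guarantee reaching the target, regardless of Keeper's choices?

3

A0 = {m, r}
A1: add {k, p} — k (Runner) has k→r; p (Runner) has p→m.
A2: add {j, l} — j (Runner) has j→p; l (Keeper): all of {k, r} already in.
A3: add {n} — n (Keeper): all of {k, l, m} already in.
A4 = A3; e.g. o (Keeper) can still go to q. Fixed point.
n enters the attractor at level 3, so Runner can force the target in 3 moves from there.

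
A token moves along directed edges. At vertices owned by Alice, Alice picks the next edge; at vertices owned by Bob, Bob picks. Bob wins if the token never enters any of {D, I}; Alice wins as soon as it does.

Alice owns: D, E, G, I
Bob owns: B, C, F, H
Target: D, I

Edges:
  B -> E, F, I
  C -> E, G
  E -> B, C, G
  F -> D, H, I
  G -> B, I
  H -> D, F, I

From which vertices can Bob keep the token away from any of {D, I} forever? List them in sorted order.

B, F, H

A0 = {D, I}
A1: add {G} — G (Alice) has G→I.
A2: add {E} — E (Alice) has E→G.
A3: add {C} — C (Bob): all of {E, G} already in.
A4 = A3; e.g. B (Bob) can still go to F. Fixed point.
Alice's attractor = {C, D, E, G, I}; Bob avoids the target exactly from the complement.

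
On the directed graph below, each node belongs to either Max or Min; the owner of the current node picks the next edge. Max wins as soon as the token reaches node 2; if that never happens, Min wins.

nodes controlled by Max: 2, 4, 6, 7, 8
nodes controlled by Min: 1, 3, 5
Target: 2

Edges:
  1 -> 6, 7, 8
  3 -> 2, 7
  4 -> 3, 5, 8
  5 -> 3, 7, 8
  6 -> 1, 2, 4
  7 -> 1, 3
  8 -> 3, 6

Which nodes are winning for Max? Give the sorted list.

A0 = {2}
A1: add {6} — 6 (Max) has 6→2.
A2: add {8} — 8 (Max) has 8→6.
A3: add {4} — 4 (Max) has 4→8.
A4 = A3; e.g. 1 (Min) can still go to 7. Fixed point.
Max's winning region = {2, 4, 6, 8}.

2, 4, 6, 8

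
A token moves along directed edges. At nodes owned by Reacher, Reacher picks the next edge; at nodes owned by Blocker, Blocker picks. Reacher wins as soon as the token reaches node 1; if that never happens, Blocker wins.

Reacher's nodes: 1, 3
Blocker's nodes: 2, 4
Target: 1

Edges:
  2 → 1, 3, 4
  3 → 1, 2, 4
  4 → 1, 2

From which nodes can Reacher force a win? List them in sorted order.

1, 3

A0 = {1}
A1: add {3} — 3 (Reacher) has 3→1.
A2 = A1; e.g. 2 (Blocker) can still go to 4. Fixed point.
Reacher's winning region = {1, 3}.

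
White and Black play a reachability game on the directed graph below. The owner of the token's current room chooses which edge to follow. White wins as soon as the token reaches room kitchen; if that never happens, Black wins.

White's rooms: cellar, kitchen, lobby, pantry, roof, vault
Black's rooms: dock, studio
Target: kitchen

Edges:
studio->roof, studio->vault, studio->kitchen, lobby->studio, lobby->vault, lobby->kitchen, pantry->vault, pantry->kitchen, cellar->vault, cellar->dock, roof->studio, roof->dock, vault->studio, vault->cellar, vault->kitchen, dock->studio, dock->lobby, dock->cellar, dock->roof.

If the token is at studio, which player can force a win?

A0 = {kitchen}
A1: add {lobby, pantry, vault} — lobby (White) has lobby→kitchen; pantry (White) has pantry→kitchen; vault (White) has vault→kitchen.
A2: add {cellar} — cellar (White) has cellar→vault.
A3 = A2; e.g. studio (Black) can still go to roof. Fixed point.
studio never enters the attractor, so Black can avoid the target forever.

Black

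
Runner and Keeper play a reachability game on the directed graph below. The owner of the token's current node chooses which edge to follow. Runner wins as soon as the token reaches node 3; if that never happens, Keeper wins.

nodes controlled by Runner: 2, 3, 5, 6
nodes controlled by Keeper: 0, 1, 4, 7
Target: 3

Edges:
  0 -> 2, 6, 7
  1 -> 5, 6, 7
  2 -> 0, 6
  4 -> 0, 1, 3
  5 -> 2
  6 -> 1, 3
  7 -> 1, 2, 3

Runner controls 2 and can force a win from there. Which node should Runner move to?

A0 = {3}
A1: add {6} — 6 (Runner) has 6→3.
A2: add {2} — 2 (Runner) has 2→6.
A3: add {5} — 5 (Runner) has 5→2.
A4 = A3; e.g. 0 (Keeper) can still go to 7. Fixed point.
From 2, successor 6 is in the attractor (rank 1); the other successor 0 is not.

6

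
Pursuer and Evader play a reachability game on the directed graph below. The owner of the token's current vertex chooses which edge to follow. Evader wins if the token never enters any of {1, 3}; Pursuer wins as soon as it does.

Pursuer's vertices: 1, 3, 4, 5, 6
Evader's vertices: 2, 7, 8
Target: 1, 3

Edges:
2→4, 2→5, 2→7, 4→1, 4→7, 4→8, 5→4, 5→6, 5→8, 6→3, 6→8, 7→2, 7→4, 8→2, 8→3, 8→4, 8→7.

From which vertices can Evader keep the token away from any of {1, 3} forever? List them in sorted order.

2, 7, 8

A0 = {1, 3}
A1: add {4, 6} — 4 (Pursuer) has 4→1; 6 (Pursuer) has 6→3.
A2: add {5} — 5 (Pursuer) has 5→4.
A3 = A2; e.g. 2 (Evader) can still go to 7. Fixed point.
Pursuer's attractor = {1, 3, 4, 5, 6}; Evader avoids the target exactly from the complement.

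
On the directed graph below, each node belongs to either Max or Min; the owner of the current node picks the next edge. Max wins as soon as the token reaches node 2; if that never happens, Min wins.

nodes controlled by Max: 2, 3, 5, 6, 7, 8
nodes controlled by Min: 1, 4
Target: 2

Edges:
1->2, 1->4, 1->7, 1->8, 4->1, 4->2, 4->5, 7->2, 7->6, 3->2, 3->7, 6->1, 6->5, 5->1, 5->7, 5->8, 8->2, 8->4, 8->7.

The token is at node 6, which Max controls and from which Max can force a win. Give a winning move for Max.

5

A0 = {2}
A1: add {3, 7, 8} — 3 (Max) has 3→2; 7 (Max) has 7→2; 8 (Max) has 8→2.
A2: add {5} — 5 (Max) has 5→7.
A3: add {6} — 6 (Max) has 6→5.
A4 = A3; e.g. 1 (Min) can still go to 4. Fixed point.
From 6, successor 5 is in the attractor (rank 2); the other successor 1 is not.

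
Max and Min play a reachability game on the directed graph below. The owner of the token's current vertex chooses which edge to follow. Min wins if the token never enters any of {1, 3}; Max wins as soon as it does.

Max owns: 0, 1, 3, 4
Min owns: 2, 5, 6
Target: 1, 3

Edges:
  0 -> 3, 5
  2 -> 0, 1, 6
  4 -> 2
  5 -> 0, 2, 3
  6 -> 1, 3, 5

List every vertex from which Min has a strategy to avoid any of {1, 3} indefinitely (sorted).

A0 = {1, 3}
A1: add {0} — 0 (Max) has 0→3.
A2 = A1; e.g. 2 (Min) can still go to 6. Fixed point.
Max's attractor = {0, 1, 3}; Min avoids the target exactly from the complement.

2, 4, 5, 6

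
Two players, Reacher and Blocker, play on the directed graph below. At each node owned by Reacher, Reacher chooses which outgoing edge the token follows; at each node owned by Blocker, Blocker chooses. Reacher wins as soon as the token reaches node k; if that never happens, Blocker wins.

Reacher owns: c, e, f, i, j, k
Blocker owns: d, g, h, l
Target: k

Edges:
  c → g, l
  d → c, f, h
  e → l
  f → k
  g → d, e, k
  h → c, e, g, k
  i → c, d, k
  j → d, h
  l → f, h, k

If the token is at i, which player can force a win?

A0 = {k}
A1: add {f, i} — f (Reacher) has f→k; i (Reacher) has i→k.
A2 = A1; e.g. c (Reacher) has no edge into A1. Fixed point.
i ∈ A1, so Reacher can force the target.

Reacher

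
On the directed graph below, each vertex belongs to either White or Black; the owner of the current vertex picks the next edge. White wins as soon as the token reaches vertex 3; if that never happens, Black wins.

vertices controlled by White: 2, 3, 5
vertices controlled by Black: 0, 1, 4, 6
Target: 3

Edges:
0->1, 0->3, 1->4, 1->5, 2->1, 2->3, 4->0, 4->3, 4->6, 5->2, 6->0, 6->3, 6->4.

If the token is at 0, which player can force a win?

A0 = {3}
A1: add {2} — 2 (White) has 2→3.
A2: add {5} — 5 (White) has 5→2.
A3 = A2; e.g. 0 (Black) can still go to 1. Fixed point.
0 never enters the attractor, so Black can avoid the target forever.

Black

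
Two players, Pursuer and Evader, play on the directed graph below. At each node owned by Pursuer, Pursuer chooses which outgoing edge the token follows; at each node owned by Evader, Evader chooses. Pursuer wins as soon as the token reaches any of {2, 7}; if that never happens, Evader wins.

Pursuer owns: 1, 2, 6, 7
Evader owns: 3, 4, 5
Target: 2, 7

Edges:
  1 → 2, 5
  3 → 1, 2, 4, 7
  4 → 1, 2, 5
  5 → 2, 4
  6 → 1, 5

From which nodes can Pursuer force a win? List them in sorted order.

A0 = {2, 7}
A1: add {1} — 1 (Pursuer) has 1→2.
A2: add {6} — 6 (Pursuer) has 6→1.
A3 = A2; e.g. 3 (Evader) can still go to 4. Fixed point.
Pursuer's winning region = {1, 2, 6, 7}.

1, 2, 6, 7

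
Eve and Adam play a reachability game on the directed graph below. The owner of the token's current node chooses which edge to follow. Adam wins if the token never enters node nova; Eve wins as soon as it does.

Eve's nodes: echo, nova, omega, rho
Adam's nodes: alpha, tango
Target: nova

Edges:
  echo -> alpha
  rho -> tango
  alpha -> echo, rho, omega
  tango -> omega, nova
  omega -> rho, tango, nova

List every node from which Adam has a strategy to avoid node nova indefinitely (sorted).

A0 = {nova}
A1: add {omega} — omega (Eve) has omega→nova.
A2: add {tango} — tango (Adam): all of {omega, nova} already in.
A3: add {rho} — rho (Eve) has rho→tango.
A4 = A3; e.g. echo (Eve) has no edge into A3. Fixed point.
Eve's attractor = {nova, omega, rho, tango}; Adam avoids the target exactly from the complement.

alpha, echo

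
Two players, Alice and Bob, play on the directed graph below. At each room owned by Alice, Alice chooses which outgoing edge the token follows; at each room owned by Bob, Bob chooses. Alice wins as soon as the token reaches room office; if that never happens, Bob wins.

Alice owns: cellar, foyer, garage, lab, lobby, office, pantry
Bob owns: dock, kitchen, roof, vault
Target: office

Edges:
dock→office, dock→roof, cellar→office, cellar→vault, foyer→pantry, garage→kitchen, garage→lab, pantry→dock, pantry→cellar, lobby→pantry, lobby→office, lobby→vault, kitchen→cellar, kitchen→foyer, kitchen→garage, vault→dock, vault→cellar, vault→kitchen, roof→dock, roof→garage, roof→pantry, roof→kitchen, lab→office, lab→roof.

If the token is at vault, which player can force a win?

A0 = {office}
A1: add {cellar, lab, lobby} — cellar (Alice) has cellar→office; lobby (Alice) has lobby→office; lab (Alice) has lab→office.
A2: add {garage, pantry} — garage (Alice) has garage→lab; pantry (Alice) has pantry→cellar.
A3: add {foyer} — foyer (Alice) has foyer→pantry.
A4: add {kitchen} — kitchen (Bob): all of {cellar, foyer, garage} already in.
A5 = A4; e.g. dock (Bob) can still go to roof. Fixed point.
vault never enters the attractor, so Bob can avoid the target forever.

Bob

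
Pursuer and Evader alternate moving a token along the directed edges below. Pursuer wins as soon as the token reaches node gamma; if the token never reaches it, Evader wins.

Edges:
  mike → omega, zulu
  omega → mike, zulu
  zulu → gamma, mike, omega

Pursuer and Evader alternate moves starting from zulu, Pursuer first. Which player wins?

Track states (vertex, player-to-move).
A0 = {(gamma,Pursuer), (gamma,Evader)}
A1: add {(zulu,Pursuer)}.
(zulu,Pursuer) ∈ A1 ⇒ Pursuer forces the target.

Pursuer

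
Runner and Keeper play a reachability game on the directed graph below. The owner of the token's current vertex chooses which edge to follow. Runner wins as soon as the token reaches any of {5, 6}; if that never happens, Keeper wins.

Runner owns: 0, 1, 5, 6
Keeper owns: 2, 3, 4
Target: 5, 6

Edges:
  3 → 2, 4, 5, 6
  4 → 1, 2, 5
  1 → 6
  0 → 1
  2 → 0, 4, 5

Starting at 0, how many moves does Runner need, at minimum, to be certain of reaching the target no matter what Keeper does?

A0 = {5, 6}
A1: add {1} — 1 (Runner) has 1→6.
A2: add {0} — 0 (Runner) has 0→1.
A3 = A2; e.g. 2 (Keeper) can still go to 4. Fixed point.
0 enters the attractor at level 2, so Runner can force the target in 2 moves from there.

2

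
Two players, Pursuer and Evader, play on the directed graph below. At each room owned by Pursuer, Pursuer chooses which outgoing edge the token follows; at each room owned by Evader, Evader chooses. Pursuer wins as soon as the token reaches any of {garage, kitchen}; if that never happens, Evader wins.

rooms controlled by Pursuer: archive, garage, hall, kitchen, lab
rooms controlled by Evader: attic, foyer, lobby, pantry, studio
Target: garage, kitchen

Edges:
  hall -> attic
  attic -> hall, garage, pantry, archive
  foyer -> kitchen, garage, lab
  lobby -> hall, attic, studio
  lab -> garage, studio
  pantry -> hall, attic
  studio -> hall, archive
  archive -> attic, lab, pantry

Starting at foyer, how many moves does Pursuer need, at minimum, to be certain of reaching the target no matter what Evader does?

2

A0 = {garage, kitchen}
A1: add {lab} — lab (Pursuer) has lab→garage.
A2: add {archive, foyer} — foyer (Evader): all of {kitchen, garage, lab} already in; archive (Pursuer) has archive→lab.
A3 = A2; e.g. hall (Pursuer) has no edge into A2. Fixed point.
foyer enters the attractor at level 2, so Pursuer can force the target in 2 moves from there.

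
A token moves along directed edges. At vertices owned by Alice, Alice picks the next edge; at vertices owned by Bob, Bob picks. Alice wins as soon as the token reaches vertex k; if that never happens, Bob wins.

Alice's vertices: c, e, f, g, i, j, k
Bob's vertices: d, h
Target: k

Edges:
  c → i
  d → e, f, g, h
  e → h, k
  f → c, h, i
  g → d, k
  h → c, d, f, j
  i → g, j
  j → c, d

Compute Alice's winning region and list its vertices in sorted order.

A0 = {k}
A1: add {e, g} — e (Alice) has e→k; g (Alice) has g→k.
A2: add {i} — i (Alice) has i→g.
A3: add {c, f} — c (Alice) has c→i; f (Alice) has f→i.
A4: add {j} — j (Alice) has j→c.
A5 = A4; e.g. d (Bob) can still go to h. Fixed point.
Alice's winning region = {c, e, f, g, i, j, k}.

c, e, f, g, i, j, k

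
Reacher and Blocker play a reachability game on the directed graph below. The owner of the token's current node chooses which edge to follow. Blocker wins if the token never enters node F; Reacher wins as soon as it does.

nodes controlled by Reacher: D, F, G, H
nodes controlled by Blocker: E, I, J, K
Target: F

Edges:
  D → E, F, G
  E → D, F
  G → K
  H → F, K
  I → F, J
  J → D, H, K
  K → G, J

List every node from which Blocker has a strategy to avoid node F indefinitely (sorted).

G, I, J, K

A0 = {F}
A1: add {D, H} — D (Reacher) has D→F; H (Reacher) has H→F.
A2: add {E} — E (Blocker): all of {D, F} already in.
A3 = A2; e.g. G (Reacher) has no edge into A2. Fixed point.
Reacher's attractor = {D, E, F, H}; Blocker avoids the target exactly from the complement.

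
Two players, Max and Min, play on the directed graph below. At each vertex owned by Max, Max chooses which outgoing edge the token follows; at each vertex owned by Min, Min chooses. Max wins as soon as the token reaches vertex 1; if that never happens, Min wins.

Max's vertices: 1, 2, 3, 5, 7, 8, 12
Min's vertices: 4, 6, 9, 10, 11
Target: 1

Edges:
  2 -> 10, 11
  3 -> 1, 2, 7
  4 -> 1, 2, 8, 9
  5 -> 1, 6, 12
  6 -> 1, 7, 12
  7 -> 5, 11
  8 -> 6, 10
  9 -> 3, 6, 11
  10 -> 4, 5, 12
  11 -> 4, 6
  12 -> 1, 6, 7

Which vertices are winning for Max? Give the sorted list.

1, 3, 5, 6, 7, 8, 12

A0 = {1}
A1: add {3, 5, 12} — 3 (Max) has 3→1; 5 (Max) has 5→1; 12 (Max) has 12→1.
A2: add {7} — 7 (Max) has 7→5.
A3: add {6} — 6 (Min): all of {1, 7, 12} already in.
A4: add {8} — 8 (Max) has 8→6.
A5 = A4; e.g. 2 (Max) has no edge into A4. Fixed point.
Max's winning region = {1, 3, 5, 6, 7, 8, 12}.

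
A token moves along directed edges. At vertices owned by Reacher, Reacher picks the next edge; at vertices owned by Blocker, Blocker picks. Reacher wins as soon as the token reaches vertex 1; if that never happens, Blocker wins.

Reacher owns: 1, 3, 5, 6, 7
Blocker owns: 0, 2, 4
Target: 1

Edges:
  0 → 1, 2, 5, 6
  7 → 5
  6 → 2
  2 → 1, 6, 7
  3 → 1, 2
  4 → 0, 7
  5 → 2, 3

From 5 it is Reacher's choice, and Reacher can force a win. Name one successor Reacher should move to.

A0 = {1}
A1: add {3} — 3 (Reacher) has 3→1.
A2: add {5} — 5 (Reacher) has 5→3.
A3: add {7} — 7 (Reacher) has 7→5.
A4 = A3; e.g. 0 (Blocker) can still go to 2. Fixed point.
From 5, successor 3 is in the attractor (rank 1); the other successor 2 is not.

3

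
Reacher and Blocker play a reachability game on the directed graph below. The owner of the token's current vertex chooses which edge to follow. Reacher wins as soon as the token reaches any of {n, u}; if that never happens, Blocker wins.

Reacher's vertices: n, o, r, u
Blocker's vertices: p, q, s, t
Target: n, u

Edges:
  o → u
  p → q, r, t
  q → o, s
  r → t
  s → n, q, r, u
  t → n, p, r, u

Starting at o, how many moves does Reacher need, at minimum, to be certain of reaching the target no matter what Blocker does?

1

A0 = {n, u}
A1: add {o} — o (Reacher) has o→u.
A2 = A1; e.g. p (Blocker) can still go to q. Fixed point.
o enters the attractor at level 1, so Reacher can force the target in 1 move from there.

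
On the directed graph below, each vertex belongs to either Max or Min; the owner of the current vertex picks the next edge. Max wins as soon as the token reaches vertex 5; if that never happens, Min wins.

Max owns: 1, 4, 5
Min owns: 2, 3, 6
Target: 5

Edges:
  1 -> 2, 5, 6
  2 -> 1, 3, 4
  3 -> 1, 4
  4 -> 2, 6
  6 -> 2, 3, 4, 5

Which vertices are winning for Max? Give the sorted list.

1, 5

A0 = {5}
A1: add {1} — 1 (Max) has 1→5.
A2 = A1; e.g. 2 (Min) can still go to 3. Fixed point.
Max's winning region = {1, 5}.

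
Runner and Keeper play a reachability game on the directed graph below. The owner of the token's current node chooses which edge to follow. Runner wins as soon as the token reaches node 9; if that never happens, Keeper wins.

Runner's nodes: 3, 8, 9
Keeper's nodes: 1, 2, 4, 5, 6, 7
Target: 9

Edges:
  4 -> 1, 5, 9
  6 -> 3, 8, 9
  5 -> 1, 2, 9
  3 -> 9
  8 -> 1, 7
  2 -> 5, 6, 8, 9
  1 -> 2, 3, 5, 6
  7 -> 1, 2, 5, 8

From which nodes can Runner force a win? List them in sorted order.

3, 9

A0 = {9}
A1: add {3} — 3 (Runner) has 3→9.
A2 = A1; e.g. 1 (Keeper) can still go to 2. Fixed point.
Runner's winning region = {3, 9}.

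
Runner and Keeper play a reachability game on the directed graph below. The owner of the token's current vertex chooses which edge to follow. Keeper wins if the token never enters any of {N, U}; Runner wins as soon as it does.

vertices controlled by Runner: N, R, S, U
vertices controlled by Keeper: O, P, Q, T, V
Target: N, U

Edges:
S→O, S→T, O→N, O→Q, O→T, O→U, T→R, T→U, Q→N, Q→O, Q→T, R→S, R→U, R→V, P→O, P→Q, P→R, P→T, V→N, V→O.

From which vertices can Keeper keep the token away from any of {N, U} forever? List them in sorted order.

A0 = {N, U}
A1: add {R} — R (Runner) has R→U.
A2: add {T} — T (Keeper): all of {R, U} already in.
A3: add {S} — S (Runner) has S→T.
A4 = A3; e.g. O (Keeper) can still go to Q. Fixed point.
Runner's attractor = {N, R, S, T, U}; Keeper avoids the target exactly from the complement.

O, P, Q, V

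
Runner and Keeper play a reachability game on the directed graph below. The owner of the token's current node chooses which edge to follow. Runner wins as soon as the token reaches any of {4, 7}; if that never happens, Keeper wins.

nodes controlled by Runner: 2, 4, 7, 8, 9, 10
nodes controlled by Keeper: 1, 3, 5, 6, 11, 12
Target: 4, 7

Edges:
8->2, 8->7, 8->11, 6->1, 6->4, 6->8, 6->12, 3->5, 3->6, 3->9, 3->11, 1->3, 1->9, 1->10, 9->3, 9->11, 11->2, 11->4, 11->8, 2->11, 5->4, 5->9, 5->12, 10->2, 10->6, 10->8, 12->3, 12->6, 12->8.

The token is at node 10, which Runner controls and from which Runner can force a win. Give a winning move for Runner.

8

A0 = {4, 7}
A1: add {8} — 8 (Runner) has 8→7.
A2: add {10} — 10 (Runner) has 10→8.
A3 = A2; e.g. 1 (Keeper) can still go to 3. Fixed point.
From 10, successor 8 is in the attractor (rank 1); the other successors 2, 6 are not.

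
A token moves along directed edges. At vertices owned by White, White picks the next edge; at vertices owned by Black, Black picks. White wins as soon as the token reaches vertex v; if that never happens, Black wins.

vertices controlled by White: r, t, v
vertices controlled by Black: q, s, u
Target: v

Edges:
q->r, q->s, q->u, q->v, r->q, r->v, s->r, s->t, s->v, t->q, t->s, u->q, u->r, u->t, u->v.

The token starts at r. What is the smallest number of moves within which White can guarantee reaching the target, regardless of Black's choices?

1

A0 = {v}
A1: add {r} — r (White) has r→v.
A2 = A1; e.g. q (Black) can still go to s. Fixed point.
r enters the attractor at level 1, so White can force the target in 1 move from there.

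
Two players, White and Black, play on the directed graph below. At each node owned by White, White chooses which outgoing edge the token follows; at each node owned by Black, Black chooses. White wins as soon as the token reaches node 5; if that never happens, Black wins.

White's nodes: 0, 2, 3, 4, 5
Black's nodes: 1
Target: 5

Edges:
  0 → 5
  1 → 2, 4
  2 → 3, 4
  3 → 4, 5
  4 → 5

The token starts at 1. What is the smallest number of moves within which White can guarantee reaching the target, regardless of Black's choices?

3

A0 = {5}
A1: add {0, 3, 4} — 0 (White) has 0→5; 3 (White) has 3→5; 4 (White) has 4→5.
A2: add {2} — 2 (White) has 2→3.
A3: add {1} — 1 (Black): all of {2, 4} already in.
A3 = all vertices. Fixed point.
1 enters the attractor at level 3, so White can force the target in 3 moves from there.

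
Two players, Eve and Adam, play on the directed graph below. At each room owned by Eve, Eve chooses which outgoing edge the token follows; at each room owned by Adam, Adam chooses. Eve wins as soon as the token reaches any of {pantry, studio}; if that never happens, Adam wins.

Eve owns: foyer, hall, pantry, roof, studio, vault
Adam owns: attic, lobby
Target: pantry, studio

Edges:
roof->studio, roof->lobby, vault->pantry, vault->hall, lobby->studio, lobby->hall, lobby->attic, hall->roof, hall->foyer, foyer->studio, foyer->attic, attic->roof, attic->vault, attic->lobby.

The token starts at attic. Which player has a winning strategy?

A0 = {pantry, studio}
A1: add {foyer, roof, vault} — roof (Eve) has roof→studio; vault (Eve) has vault→pantry; foyer (Eve) has foyer→studio.
A2: add {hall} — hall (Eve) has hall→roof.
A3 = A2; e.g. lobby (Adam) can still go to attic. Fixed point.
attic never enters the attractor, so Adam can avoid the target forever.

Adam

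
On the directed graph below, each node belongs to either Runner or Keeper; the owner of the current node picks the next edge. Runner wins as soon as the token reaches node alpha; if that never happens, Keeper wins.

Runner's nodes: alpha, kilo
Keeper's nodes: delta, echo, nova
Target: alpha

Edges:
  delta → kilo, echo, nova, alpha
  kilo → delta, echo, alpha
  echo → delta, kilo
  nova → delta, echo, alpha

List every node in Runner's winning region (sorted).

A0 = {alpha}
A1: add {kilo} — kilo (Runner) has kilo→alpha.
A2 = A1; e.g. delta (Keeper) can still go to echo. Fixed point.
Runner's winning region = {alpha, kilo}.

alpha, kilo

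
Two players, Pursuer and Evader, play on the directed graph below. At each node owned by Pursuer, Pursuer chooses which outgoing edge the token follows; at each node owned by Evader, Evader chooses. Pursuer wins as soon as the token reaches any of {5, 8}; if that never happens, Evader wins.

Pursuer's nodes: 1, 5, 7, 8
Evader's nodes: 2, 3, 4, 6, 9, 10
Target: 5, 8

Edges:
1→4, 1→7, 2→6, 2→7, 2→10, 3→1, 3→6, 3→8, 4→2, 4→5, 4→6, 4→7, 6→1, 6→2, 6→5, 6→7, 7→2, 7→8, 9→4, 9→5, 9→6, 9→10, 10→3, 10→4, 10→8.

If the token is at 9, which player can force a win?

A0 = {5, 8}
A1: add {7} — 7 (Pursuer) has 7→8.
A2: add {1} — 1 (Pursuer) has 1→7.
A3 = A2; e.g. 2 (Evader) can still go to 6. Fixed point.
9 never enters the attractor, so Evader can avoid the target forever.

Evader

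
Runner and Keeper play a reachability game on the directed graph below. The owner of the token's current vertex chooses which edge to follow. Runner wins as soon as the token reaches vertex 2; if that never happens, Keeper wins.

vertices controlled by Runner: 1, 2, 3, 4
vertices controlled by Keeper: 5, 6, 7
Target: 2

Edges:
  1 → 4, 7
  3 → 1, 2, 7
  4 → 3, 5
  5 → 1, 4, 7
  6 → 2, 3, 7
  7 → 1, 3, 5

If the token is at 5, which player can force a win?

A0 = {2}
A1: add {3} — 3 (Runner) has 3→2.
A2: add {4} — 4 (Runner) has 4→3.
A3: add {1} — 1 (Runner) has 1→4.
A4 = A3; e.g. 5 (Keeper) can still go to 7. Fixed point.
5 never enters the attractor, so Keeper can avoid the target forever.

Keeper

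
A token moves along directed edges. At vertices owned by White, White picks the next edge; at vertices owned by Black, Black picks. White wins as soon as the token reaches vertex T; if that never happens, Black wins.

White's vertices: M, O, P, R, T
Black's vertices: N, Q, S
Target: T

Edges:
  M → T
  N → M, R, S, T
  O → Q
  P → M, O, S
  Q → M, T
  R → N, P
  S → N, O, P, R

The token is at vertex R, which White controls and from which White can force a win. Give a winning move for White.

A0 = {T}
A1: add {M} — M (White) has M→T.
A2: add {P, Q} — P (White) has P→M; Q (Black): all of {M, T} already in.
A3: add {O, R} — O (White) has O→Q; R (White) has R→P.
A4 = A3; e.g. N (Black) can still go to S. Fixed point.
From R, successor P is in the attractor (rank 2); the other successor N is not.

P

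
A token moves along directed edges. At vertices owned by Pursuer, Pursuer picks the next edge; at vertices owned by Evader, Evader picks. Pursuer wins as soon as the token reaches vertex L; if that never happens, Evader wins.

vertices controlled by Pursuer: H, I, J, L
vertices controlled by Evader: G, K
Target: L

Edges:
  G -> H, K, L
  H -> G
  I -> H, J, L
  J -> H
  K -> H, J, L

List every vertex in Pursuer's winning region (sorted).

A0 = {L}
A1: add {I} — I (Pursuer) has I→L.
A2 = A1; e.g. G (Evader) can still go to H. Fixed point.
Pursuer's winning region = {I, L}.

I, L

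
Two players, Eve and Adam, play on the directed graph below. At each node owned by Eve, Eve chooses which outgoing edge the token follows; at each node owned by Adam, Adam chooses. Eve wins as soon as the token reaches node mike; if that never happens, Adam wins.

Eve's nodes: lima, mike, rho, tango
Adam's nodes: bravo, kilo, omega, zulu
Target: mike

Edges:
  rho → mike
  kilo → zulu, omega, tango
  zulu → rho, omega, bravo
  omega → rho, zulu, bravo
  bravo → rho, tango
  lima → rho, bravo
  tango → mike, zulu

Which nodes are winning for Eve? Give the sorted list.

A0 = {mike}
A1: add {rho, tango} — rho (Eve) has rho→mike; tango (Eve) has tango→mike.
A2: add {bravo, lima} — bravo (Adam): all of {rho, tango} already in; lima (Eve) has lima→rho.
A3 = A2; e.g. kilo (Adam) can still go to zulu. Fixed point.
Eve's winning region = {bravo, lima, mike, rho, tango}.

bravo, lima, mike, rho, tango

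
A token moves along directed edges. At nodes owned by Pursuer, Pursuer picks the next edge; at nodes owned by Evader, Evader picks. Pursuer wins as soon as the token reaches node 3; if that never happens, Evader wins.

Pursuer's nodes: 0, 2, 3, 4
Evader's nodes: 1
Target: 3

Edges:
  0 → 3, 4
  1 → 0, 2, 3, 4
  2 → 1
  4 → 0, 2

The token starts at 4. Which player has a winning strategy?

Pursuer

A0 = {3}
A1: add {0} — 0 (Pursuer) has 0→3.
A2: add {4} — 4 (Pursuer) has 4→0.
A3 = A2; e.g. 1 (Evader) can still go to 2. Fixed point.
4 ∈ A2, so Pursuer can force the target.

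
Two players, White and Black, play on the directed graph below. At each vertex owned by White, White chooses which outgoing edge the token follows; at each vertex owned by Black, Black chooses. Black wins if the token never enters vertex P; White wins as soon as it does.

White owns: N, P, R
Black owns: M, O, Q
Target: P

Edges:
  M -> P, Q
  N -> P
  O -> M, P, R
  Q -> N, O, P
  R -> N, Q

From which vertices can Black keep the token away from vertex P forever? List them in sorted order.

A0 = {P}
A1: add {N} — N (White) has N→P.
A2: add {R} — R (White) has R→N.
A3 = A2; e.g. M (Black) can still go to Q. Fixed point.
White's attractor = {N, P, R}; Black avoids the target exactly from the complement.

M, O, Q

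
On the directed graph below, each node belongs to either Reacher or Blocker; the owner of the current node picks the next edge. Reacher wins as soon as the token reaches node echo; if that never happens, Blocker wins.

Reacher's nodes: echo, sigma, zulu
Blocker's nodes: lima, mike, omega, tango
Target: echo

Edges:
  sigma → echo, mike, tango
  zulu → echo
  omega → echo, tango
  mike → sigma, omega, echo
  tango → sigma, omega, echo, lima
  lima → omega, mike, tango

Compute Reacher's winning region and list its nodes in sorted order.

A0 = {echo}
A1: add {sigma, zulu} — sigma (Reacher) has sigma→echo; zulu (Reacher) has zulu→echo.
A2 = A1; e.g. omega (Blocker) can still go to tango. Fixed point.
Reacher's winning region = {echo, sigma, zulu}.

echo, sigma, zulu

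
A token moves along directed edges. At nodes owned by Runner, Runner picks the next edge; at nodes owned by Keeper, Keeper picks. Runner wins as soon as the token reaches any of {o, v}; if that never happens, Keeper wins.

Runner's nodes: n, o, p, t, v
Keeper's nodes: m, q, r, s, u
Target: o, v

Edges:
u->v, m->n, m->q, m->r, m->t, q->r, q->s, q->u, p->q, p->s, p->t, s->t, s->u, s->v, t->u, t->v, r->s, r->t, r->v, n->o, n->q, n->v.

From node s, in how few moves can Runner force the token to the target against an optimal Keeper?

2

A0 = {o, v}
A1: add {n, t, u} — n (Runner) has n→o; t (Runner) has t→v; u (Keeper): all of {v} already in.
A2: add {p, s} — p (Runner) has p→t; s (Keeper): all of {t, u, v} already in.
s enters the attractor at level 2, so Runner can force the target in 2 moves from there.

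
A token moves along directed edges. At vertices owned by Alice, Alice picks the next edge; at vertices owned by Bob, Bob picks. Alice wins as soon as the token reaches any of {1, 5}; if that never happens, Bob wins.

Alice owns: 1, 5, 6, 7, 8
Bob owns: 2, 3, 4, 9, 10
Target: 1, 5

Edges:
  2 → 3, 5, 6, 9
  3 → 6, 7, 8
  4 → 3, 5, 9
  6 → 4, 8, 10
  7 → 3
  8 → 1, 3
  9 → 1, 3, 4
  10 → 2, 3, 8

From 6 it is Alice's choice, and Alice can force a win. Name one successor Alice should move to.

A0 = {1, 5}
A1: add {8} — 8 (Alice) has 8→1.
A2: add {6} — 6 (Alice) has 6→8.
A3 = A2; e.g. 2 (Bob) can still go to 3. Fixed point.
From 6, successor 8 is in the attractor (rank 1); the other successors 4, 10 are not.

8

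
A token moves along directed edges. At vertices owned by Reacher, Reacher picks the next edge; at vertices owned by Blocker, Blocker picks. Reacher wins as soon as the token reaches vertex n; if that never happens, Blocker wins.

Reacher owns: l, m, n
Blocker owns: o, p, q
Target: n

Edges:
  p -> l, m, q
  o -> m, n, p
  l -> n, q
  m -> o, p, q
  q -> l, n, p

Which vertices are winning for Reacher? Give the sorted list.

A0 = {n}
A1: add {l} — l (Reacher) has l→n.
A2 = A1; e.g. m (Reacher) has no edge into A1. Fixed point.
Reacher's winning region = {l, n}.

l, n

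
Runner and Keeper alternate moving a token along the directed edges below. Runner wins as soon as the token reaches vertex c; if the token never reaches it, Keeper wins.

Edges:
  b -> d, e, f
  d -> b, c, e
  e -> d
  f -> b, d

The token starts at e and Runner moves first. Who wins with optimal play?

Track states (vertex, player-to-move).
A0 = {(c,Runner), (c,Keeper)}
A1: add {(d,Runner)}.
A2: add {(e,Keeper)}.
A3: add {(b,Runner)}.
A4: add {(f,Keeper)}.
A5 = A4; e.g. (b,Keeper) stays out. (e,Runner) never enters ⇒ Keeper avoids the target.

Keeper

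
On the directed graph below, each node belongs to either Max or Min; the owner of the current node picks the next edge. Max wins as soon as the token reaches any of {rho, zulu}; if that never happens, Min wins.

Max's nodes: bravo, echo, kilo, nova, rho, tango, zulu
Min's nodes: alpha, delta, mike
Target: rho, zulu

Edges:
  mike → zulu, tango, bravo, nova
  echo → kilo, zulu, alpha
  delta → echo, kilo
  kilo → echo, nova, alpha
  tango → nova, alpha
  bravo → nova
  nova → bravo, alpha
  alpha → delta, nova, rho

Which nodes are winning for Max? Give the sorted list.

delta, echo, kilo, rho, zulu

A0 = {rho, zulu}
A1: add {echo} — echo (Max) has echo→zulu.
A2: add {kilo} — kilo (Max) has kilo→echo.
A3: add {delta} — delta (Min): all of {echo, kilo} already in.
A4 = A3; e.g. mike (Min) can still go to tango. Fixed point.
Max's winning region = {delta, echo, kilo, rho, zulu}.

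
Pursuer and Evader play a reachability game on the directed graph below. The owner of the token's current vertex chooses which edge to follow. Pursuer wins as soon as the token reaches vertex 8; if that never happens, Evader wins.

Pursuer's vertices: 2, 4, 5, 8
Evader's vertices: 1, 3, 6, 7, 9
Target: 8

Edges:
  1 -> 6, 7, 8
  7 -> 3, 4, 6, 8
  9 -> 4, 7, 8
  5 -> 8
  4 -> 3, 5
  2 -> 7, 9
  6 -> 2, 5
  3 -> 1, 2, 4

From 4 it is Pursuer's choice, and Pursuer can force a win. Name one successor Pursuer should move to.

5

A0 = {8}
A1: add {5} — 5 (Pursuer) has 5→8.
A2: add {4} — 4 (Pursuer) has 4→5.
A3 = A2; e.g. 1 (Evader) can still go to 6. Fixed point.
From 4, successor 5 is in the attractor (rank 1); the other successor 3 is not.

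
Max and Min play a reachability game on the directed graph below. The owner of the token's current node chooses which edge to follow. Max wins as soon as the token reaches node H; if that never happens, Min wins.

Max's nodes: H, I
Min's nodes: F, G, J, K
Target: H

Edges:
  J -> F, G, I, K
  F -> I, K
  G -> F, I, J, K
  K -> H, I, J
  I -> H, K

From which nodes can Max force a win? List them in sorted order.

H, I

A0 = {H}
A1: add {I} — I (Max) has I→H.
A2 = A1; e.g. F (Min) can still go to K. Fixed point.
Max's winning region = {H, I}.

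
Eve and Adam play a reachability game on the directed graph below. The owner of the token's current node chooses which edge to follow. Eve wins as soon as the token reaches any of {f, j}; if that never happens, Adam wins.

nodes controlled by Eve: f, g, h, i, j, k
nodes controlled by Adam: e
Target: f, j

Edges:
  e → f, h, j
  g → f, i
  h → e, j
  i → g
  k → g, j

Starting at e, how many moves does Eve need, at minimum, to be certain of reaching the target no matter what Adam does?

2

A0 = {f, j}
A1: add {g, h, k} — g (Eve) has g→f; h (Eve) has h→j; k (Eve) has k→j.
A2: add {e, i} — e (Adam): all of {f, h, j} already in; i (Eve) has i→g.
A2 = all vertices. Fixed point.
e enters the attractor at level 2, so Eve can force the target in 2 moves from there.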